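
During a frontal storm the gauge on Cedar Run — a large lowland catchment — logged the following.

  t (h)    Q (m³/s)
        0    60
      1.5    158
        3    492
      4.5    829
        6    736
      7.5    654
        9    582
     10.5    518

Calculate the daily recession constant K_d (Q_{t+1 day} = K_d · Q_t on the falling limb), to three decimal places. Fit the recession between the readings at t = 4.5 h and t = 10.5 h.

Between t = 4.5 h and t = 10.5 h the flow falls from 829 to 518 m³/s over 4×1.5 h = 6 h.
Per-interval ratio K = (518/829)^(1/4) = 0.8891; K_d = K^(24/1.5) = 0.152.

K_d ≈ 0.152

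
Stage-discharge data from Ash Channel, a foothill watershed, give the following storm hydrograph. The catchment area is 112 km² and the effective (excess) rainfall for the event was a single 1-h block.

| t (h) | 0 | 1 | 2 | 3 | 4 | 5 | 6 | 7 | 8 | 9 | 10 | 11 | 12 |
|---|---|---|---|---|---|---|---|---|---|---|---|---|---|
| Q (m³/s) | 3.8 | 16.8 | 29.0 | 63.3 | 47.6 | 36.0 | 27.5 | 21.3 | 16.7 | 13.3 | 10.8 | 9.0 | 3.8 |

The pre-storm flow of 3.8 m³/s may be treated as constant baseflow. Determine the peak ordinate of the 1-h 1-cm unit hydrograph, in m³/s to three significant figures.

Direct runoff: 0.0, 13.0, 25.2, 59.5, 43.8, 32.2, 23.7, 17.5, 12.9, 9.5, 7.0, 5.2, 0.0 m³/s; ΣQ_DR = 249.5 m³/s, peak = 59.5 m³/s.
Runoff depth d = ΣQ_DR·Δt / A = 249.5 × 3600 / (112 km²) = 8.020 mm.
The 1-cm UH is the DRH scaled by (10 mm)/d, so U_p = 59.5 × 10/8.020 = 74.2 m³/s.

U_p ≈ 74.2 m³/s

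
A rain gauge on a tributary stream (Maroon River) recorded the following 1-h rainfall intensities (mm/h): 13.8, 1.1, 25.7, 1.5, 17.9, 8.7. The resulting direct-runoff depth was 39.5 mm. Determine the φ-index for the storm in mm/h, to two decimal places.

Only the 4 blocks with intensity above φ contribute runoff: 13.8, 25.7, 17.9, 8.7 mm/h.
Σ(I−φ)·Δt = d  ⇒  (13.8+25.7+17.9+8.7 − 4φ)·1 = 39.5
φ = (66.10 − 39.5/1) / 4 = 6.65 mm/h.

φ ≈ 6.65 mm/h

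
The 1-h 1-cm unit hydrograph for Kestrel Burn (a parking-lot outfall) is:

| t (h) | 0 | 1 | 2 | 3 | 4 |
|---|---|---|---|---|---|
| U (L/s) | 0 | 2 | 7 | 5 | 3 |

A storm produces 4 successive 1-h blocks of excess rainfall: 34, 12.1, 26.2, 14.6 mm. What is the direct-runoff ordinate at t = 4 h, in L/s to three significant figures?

By discrete convolution, Q_j = Σ (P_i / 10 mm) · U_{j−i}.
At t = 4 h (j=4): Q = (34/10)·3 + (12.1/10)·5 + (26.2/10)·7 + (14.6/10)·2 = 37.5 L/s.

Q ≈ 37.5 L/s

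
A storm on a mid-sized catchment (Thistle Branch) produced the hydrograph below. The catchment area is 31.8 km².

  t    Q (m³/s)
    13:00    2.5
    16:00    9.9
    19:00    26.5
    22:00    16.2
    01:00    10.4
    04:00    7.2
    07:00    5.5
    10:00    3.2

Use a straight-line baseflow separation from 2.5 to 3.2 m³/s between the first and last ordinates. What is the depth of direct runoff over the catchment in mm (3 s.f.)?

Direct runoff: 0.00, 7.30, 23.80, 13.40, 7.50, 4.20, 2.40, 0.00 m³/s; ΣQ_DR = 58.60 m³/s.
V = ΣQ_DR · Δt = 58.60 × 10800 s = 6.329 × 10^5 m³.
Over A = 31.8 km², depth = V / A = 19.9 mm.

d ≈ 19.9 mm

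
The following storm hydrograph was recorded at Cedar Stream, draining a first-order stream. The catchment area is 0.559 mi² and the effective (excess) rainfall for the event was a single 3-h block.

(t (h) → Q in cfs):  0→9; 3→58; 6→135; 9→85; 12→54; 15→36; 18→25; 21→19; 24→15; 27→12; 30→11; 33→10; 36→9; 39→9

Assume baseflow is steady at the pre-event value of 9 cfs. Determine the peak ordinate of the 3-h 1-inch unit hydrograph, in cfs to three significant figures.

U_p ≈ 42.0 cfs

Direct runoff: 0.0, 49.0, 126.0, 76.0, 45.0, 27.0, 16.0, 10.0, 6.0, 3.0, 2.0, 1.0, 0.0, 0.0 cfs; ΣQ_DR = 361.0 cfs, peak = 126.0 cfs.
Runoff depth d = ΣQ_DR·Δt / A = 361.0 × 10800 / (0.559 mi²) = 3.002 in.
The 1-inch UH is the DRH scaled by (1 in)/d, so U_p = 126.0 × 1/3.002 = 42.0 cfs.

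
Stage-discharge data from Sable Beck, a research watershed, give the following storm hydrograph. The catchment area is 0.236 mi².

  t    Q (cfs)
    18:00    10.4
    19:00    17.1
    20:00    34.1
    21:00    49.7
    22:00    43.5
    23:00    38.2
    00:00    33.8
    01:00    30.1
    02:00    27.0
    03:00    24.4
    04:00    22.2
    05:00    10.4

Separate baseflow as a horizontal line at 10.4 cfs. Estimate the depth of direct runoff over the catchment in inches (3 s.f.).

Direct runoff: 0.0, 6.7, 23.7, 39.3, 33.1, 27.8, 23.4, 19.7, 16.6, 14.0, 11.8, 0.0 cfs; ΣQ_DR = 216.1 cfs.
V = ΣQ_DR · Δt = 216.1 × 3600 s = 7.780 × 10^5 ft³.
Over A = 0.236 mi², depth = V / A = 1.42 in.

d ≈ 1.42 in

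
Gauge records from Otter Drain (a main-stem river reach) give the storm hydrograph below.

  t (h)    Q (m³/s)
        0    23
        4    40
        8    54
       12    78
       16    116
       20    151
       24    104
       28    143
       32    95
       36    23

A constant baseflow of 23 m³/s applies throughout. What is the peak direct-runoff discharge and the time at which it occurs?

Q_p = 128.0 m³/s at t = 20 h

Subtracting baseflow gives direct-runoff ordinates: 0.0, 17.0, 31.0, 55.0, 93.0, 128.0, 81.0, 120.0, 72.0, 0.0 m³/s.
The maximum is 128.0 m³/s, occurring at the reading for t = 20 h.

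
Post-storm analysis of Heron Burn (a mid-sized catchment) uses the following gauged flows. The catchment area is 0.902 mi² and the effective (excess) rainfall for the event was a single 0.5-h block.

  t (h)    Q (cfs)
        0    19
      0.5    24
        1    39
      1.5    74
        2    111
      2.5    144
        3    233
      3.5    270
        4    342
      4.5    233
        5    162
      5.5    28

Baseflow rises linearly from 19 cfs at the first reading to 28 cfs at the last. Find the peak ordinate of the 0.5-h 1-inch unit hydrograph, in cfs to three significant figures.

U_p ≈ 264 cfs

Direct runoff: 0.00, 4.18, 18.36, 52.55, 88.73, 120.91, 209.09, 245.27, 316.45, 206.64, 134.82, 0.00 cfs; ΣQ_DR = 1397 cfs, peak = 316.45 cfs.
Runoff depth d = ΣQ_DR·Δt / A = 1397 × 1800 / (0.902 mi²) = 1.200 in.
The 1-inch UH is the DRH scaled by (1 in)/d, so U_p = 316.45 × 1/1.200 = 264 cfs.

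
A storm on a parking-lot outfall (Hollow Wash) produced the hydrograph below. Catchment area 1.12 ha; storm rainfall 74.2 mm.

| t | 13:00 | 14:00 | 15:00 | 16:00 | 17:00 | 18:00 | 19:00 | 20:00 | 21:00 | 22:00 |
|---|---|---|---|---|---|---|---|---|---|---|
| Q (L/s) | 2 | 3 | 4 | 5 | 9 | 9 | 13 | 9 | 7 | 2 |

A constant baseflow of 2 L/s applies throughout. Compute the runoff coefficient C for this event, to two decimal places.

C ≈ 0.19

ΣQ_DR = 43.00 L/s; V = ΣQ_DR·Δt = 1.548 × 10^5 L.
Runoff depth d = V / A = 13.82 mm.
C = d / P = 13.82 / 74.2 = 0.19.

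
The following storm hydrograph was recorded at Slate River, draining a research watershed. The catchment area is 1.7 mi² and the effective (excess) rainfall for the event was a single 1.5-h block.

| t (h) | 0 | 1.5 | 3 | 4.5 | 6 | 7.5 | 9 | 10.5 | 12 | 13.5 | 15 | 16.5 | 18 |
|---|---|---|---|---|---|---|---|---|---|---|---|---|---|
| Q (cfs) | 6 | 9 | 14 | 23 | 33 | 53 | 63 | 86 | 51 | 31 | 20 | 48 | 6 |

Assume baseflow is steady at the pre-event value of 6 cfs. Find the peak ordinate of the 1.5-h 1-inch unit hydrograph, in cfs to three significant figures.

Direct runoff: 0.0, 3.0, 8.0, 17.0, 27.0, 47.0, 57.0, 80.0, 45.0, 25.0, 14.0, 42.0, 0.0 cfs; ΣQ_DR = 365.0 cfs, peak = 80.0 cfs.
Runoff depth d = ΣQ_DR·Δt / A = 365.0 × 5400 / (1.7 mi²) = 0.4991 in.
The 1-inch UH is the DRH scaled by (1 in)/d, so U_p = 80.0 × 1/0.4991 = 160 cfs.

U_p ≈ 160 cfs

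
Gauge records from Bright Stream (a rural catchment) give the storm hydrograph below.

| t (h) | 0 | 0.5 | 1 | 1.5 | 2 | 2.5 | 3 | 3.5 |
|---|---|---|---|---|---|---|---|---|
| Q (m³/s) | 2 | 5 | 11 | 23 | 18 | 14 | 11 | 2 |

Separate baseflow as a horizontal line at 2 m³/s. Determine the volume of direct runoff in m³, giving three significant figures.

V ≈ 1.26 × 10^5 m³

Direct-runoff ordinates (Q − Q_b): 0.0, 3.0, 9.0, 21.0, 16.0, 12.0, 9.0, 0.0 m³/s.
ΣQ_DR = 70.00 m³/s.
With Δt = 0.5 h = 1800 s, V = ΣQ_DR · Δt = 70.00 × 1800 = 1.26 × 10^5 m³.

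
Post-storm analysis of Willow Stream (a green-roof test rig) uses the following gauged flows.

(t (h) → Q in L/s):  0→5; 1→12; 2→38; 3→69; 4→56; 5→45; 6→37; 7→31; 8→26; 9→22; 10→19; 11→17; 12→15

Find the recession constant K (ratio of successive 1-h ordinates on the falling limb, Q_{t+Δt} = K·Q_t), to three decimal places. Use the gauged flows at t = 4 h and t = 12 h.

Using the recession-limb readings at t = 4 h and t = 12 h: Q falls from 56 to 15 L/s over 8 intervals.
K = (Q₂/Q₁)^(1/8) = (15/56)^(1/8) = 0.848.

K ≈ 0.848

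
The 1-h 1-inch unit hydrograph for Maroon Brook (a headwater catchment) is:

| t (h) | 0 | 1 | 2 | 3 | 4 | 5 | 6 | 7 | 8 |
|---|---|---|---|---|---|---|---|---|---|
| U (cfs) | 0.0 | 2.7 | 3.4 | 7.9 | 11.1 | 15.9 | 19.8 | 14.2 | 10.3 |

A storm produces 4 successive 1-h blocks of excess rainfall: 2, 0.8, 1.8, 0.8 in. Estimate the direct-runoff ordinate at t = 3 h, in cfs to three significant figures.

Q ≈ 23.4 cfs

By discrete convolution, Q_j = Σ (P_i / 1 in) · U_{j−i}.
At t = 3 h (j=3): Q = (2/1)·7.9 + (0.8/1)·3.4 + (1.8/1)·2.7 + (0.8/1)·0.0 = 23.4 cfs.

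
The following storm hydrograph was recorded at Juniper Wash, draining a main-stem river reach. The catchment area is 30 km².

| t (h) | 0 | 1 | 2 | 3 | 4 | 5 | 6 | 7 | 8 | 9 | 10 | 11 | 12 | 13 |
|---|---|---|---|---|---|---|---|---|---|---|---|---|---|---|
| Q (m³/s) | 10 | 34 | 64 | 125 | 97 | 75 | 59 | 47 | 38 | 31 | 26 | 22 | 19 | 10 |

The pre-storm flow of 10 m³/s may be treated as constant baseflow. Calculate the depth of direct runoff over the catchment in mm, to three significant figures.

d ≈ 62.0 mm

Direct runoff: 0.0, 24.0, 54.0, 115.0, 87.0, 65.0, 49.0, 37.0, 28.0, 21.0, 16.0, 12.0, 9.0, 0.0 m³/s; ΣQ_DR = 517.0 m³/s.
V = ΣQ_DR · Δt = 517.0 × 3600 s = 1.861 × 10^6 m³.
Over A = 30 km², depth = V / A = 62.0 mm.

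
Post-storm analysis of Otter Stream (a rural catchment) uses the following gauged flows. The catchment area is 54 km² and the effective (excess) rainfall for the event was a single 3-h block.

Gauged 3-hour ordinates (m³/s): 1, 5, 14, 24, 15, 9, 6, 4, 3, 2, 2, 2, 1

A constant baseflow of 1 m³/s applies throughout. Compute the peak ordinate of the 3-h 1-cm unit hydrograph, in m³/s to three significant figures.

Direct runoff: 0.0, 4.0, 13.0, 23.0, 14.0, 8.0, 5.0, 3.0, 2.0, 1.0, 1.0, 1.0, 0.0 m³/s; ΣQ_DR = 75.00 m³/s, peak = 23.0 m³/s.
Runoff depth d = ΣQ_DR·Δt / A = 75.00 × 10800 / (54 km²) = 15.00 mm.
The 1-cm UH is the DRH scaled by (10 mm)/d, so U_p = 23.0 × 10/15.00 = 15.3 m³/s.

U_p ≈ 15.3 m³/s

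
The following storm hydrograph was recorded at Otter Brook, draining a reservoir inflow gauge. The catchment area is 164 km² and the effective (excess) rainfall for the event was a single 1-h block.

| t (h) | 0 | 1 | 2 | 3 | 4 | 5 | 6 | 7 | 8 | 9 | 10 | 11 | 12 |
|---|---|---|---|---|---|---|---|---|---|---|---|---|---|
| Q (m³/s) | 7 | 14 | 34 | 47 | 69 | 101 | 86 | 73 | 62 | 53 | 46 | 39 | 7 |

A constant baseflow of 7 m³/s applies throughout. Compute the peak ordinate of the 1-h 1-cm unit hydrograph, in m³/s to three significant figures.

Direct runoff: 0.0, 7.0, 27.0, 40.0, 62.0, 94.0, 79.0, 66.0, 55.0, 46.0, 39.0, 32.0, 0.0 m³/s; ΣQ_DR = 547.0 m³/s, peak = 94.0 m³/s.
Runoff depth d = ΣQ_DR·Δt / A = 547.0 × 3600 / (164 km²) = 12.01 mm.
The 1-cm UH is the DRH scaled by (10 mm)/d, so U_p = 94.0 × 10/12.01 = 78.3 m³/s.

U_p ≈ 78.3 m³/s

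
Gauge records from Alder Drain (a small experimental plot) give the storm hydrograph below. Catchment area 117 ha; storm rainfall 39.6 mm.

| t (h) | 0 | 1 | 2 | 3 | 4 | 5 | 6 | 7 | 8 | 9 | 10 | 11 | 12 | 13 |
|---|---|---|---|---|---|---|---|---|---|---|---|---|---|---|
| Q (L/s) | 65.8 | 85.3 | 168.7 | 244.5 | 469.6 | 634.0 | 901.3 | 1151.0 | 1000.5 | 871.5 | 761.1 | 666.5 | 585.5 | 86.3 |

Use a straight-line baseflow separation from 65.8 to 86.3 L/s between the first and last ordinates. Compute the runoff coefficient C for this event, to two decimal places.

ΣQ_DR = 6627 L/s; V = ΣQ_DR·Δt = 2.386 × 10^7 L.
Runoff depth d = V / A = 20.39 mm.
C = d / P = 20.39 / 39.6 = 0.51.

C ≈ 0.51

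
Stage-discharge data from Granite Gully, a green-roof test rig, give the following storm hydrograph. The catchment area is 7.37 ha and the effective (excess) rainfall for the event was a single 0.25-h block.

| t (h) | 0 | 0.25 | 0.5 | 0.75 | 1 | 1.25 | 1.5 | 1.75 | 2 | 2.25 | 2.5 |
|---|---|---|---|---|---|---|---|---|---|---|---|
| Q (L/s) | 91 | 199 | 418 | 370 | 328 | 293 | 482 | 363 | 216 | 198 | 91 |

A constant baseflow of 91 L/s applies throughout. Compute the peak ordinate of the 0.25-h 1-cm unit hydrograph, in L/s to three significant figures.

Direct runoff: 0.0, 108.0, 327.0, 279.0, 237.0, 202.0, 391.0, 272.0, 125.0, 107.0, 0.0 L/s; ΣQ_DR = 2048 L/s, peak = 391.0 L/s.
Runoff depth d = ΣQ_DR·Δt / A = 2048 × 900 / (7.37 ha) = 25.01 mm.
The 1-cm UH is the DRH scaled by (10 mm)/d, so U_p = 391.0 × 10/25.01 = 156 L/s.

U_p ≈ 156 L/s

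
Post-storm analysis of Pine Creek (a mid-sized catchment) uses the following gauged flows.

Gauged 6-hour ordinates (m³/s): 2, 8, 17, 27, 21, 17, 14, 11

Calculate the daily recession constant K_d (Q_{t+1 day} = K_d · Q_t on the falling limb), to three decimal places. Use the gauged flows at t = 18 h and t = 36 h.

K_d ≈ 0.417

Between t = 18 h and t = 36 h the flow falls from 27 to 14 m³/s over 3×6 h = 18 h.
Per-interval ratio K = (14/27)^(1/3) = 0.8034; K_d = K^(24/6) = 0.417.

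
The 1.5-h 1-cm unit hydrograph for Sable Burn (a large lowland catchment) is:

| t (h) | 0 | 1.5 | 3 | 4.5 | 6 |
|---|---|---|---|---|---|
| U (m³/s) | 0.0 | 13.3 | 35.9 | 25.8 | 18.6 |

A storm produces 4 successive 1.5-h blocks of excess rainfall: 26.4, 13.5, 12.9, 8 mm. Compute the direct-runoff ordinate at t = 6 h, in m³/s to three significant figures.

By discrete convolution, Q_j = Σ (P_i / 10 mm) · U_{j−i}.
At t = 6 h (j=4): Q = (26.4/10)·18.6 + (13.5/10)·25.8 + (12.9/10)·35.9 + (8/10)·13.3 = 141 m³/s.

Q ≈ 141 m³/s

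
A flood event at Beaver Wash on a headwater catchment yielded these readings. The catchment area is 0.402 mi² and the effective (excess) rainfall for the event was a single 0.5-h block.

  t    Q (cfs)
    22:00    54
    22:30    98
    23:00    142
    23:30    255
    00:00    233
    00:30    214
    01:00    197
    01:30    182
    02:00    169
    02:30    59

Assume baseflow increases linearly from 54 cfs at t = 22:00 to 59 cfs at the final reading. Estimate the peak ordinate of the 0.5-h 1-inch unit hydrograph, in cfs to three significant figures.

Direct runoff: 0.00, 43.44, 86.89, 199.33, 176.78, 157.22, 139.67, 124.11, 110.56, 0.00 cfs; ΣQ_DR = 1038 cfs, peak = 199.33 cfs.
Runoff depth d = ΣQ_DR·Δt / A = 1038 × 1800 / (0.402 mi²) = 2.001 in.
The 1-inch UH is the DRH scaled by (1 in)/d, so U_p = 199.33 × 1/2.001 = 99.6 cfs.

U_p ≈ 99.6 cfs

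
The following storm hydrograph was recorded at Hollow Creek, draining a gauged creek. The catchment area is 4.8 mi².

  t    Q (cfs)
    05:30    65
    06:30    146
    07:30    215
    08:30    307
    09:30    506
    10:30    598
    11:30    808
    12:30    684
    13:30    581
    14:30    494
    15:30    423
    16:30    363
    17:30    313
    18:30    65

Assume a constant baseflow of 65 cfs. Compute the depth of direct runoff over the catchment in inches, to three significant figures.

Direct runoff: 0.0, 81.0, 150.0, 242.0, 441.0, 533.0, 743.0, 619.0, 516.0, 429.0, 358.0, 298.0, 248.0, 0.0 cfs; ΣQ_DR = 4658 cfs.
V = ΣQ_DR · Δt = 4658 × 3600 s = 1.677 × 10^7 ft³.
Over A = 4.8 mi², depth = V / A = 1.50 in.

d ≈ 1.50 in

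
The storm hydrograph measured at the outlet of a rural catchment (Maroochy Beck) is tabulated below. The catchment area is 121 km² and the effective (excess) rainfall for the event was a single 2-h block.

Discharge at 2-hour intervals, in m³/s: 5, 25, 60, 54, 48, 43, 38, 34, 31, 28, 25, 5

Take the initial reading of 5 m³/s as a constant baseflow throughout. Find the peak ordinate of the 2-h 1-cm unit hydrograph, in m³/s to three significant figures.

U_p ≈ 27.5 m³/s

Direct runoff: 0.0, 20.0, 55.0, 49.0, 43.0, 38.0, 33.0, 29.0, 26.0, 23.0, 20.0, 0.0 m³/s; ΣQ_DR = 336.0 m³/s, peak = 55.0 m³/s.
Runoff depth d = ΣQ_DR·Δt / A = 336.0 × 7200 / (121 km²) = 19.99 mm.
The 1-cm UH is the DRH scaled by (10 mm)/d, so U_p = 55.0 × 10/19.99 = 27.5 m³/s.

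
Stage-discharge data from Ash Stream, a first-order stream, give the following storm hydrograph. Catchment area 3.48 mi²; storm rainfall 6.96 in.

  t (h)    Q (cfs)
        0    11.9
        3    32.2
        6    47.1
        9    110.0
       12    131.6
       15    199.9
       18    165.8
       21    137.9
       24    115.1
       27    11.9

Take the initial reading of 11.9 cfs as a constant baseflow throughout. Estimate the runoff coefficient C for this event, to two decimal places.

C ≈ 0.16

ΣQ_DR = 844.4 cfs; V = ΣQ_DR·Δt = 9.120 × 10^6 ft³.
Runoff depth d = V / A = 1.128 in.
C = d / P = 1.128 / 6.96 = 0.16.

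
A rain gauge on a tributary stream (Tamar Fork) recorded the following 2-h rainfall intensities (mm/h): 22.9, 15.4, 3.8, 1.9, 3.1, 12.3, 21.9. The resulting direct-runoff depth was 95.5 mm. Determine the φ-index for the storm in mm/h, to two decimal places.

φ ≈ 6.19 mm/h

Only the 4 blocks with intensity above φ contribute runoff: 22.9, 15.4, 12.3, 21.9 mm/h.
Σ(I−φ)·Δt = d  ⇒  (22.9+15.4+12.3+21.9 − 4φ)·2 = 95.5
φ = (72.50 − 95.5/2) / 4 = 6.19 mm/h.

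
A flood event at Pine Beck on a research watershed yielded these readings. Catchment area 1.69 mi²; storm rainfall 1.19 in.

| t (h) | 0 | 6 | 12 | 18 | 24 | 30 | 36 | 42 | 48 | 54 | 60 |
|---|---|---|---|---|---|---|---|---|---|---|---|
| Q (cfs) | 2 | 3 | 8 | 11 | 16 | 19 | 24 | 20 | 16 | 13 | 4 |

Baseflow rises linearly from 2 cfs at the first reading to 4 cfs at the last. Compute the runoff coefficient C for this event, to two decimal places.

C ≈ 0.48

ΣQ_DR = 103.0 cfs; V = ΣQ_DR·Δt = 2.225 × 10^6 ft³.
Runoff depth d = V / A = 0.5667 in.
C = d / P = 0.5667 / 1.19 = 0.48.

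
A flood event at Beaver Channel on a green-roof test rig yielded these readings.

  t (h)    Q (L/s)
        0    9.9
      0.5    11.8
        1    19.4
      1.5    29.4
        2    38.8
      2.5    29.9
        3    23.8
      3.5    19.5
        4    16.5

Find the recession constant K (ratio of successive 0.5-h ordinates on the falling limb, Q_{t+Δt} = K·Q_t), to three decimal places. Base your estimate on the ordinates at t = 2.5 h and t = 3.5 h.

Using the recession-limb readings at t = 2.5 h and t = 3.5 h: Q falls from 29.9 to 19.5 L/s over 2 intervals.
K = (Q₂/Q₁)^(1/2) = (19.5/29.9)^(1/2) = 0.808.

K ≈ 0.808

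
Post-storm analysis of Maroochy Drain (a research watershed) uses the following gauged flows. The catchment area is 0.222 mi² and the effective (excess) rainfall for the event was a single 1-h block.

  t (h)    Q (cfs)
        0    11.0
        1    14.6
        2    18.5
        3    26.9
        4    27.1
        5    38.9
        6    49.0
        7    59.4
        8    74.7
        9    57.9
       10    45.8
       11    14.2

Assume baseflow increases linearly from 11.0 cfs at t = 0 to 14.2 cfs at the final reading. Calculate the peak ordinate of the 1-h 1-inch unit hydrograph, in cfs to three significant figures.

Direct runoff: 0.00, 3.31, 6.92, 15.03, 14.94, 26.45, 36.25, 46.36, 61.37, 44.28, 31.89, 0.00 cfs; ΣQ_DR = 286.8 cfs, peak = 61.37 cfs.
Runoff depth d = ΣQ_DR·Δt / A = 286.8 × 3600 / (0.222 mi²) = 2.002 in.
The 1-inch UH is the DRH scaled by (1 in)/d, so U_p = 61.37 × 1/2.002 = 30.7 cfs.

U_p ≈ 30.7 cfs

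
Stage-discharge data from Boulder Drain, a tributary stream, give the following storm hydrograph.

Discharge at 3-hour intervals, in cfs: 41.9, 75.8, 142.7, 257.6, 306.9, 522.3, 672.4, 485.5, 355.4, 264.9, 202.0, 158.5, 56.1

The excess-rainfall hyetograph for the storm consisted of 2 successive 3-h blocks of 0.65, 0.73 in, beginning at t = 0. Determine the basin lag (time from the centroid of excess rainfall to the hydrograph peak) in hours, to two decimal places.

t_L ≈ 14.91 h

Centroid of excess rainfall: t_c = Σ P_i·t̄_i / ΣP_i = 3.0870 h (block centres at 1.5, 4.5 h).
Hydrograph peak occurs at t = 18 h, so basin lag t_L = 18 − 3.0870 = 14.91 h.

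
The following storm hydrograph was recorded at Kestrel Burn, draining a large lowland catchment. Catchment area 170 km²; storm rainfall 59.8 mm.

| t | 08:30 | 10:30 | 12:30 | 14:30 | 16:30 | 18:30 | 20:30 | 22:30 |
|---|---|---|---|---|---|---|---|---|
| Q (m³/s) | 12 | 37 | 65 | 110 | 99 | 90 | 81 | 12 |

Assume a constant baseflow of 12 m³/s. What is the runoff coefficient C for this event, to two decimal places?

ΣQ_DR = 410.0 m³/s; V = ΣQ_DR·Δt = 2.952 × 10^6 m³.
Runoff depth d = V / A = 17.36 mm.
C = d / P = 17.36 / 59.8 = 0.29.

C ≈ 0.29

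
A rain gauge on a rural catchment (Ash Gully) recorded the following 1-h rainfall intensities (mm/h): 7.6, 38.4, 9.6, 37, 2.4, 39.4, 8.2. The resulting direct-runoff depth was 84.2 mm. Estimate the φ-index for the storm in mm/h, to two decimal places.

φ ≈ 10.20 mm/h

Only the 3 blocks with intensity above φ contribute runoff: 38.4, 37, 39.4 mm/h.
Σ(I−φ)·Δt = d  ⇒  (38.4+37+39.4 − 3φ)·1 = 84.2
φ = (114.8 − 84.2/1) / 3 = 10.20 mm/h.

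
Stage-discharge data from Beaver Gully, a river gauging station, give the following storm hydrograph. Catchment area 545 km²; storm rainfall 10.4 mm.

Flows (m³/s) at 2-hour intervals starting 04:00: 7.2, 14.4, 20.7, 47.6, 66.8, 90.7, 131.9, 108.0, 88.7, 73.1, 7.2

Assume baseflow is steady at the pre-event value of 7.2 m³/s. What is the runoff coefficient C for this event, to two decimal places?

ΣQ_DR = 577.1 m³/s; V = ΣQ_DR·Δt = 4.155 × 10^6 m³.
Runoff depth d = V / A = 7.624 mm.
C = d / P = 7.624 / 10.4 = 0.73.

C ≈ 0.73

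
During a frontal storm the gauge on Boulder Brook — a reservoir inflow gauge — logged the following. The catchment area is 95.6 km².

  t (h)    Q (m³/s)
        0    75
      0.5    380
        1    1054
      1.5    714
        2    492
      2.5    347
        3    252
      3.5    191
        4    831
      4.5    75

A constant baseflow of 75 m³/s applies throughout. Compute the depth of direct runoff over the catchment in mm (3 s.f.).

d ≈ 68.9 mm

Direct runoff: 0.0, 305.0, 979.0, 639.0, 417.0, 272.0, 177.0, 116.0, 756.0, 0.0 m³/s; ΣQ_DR = 3661 m³/s.
V = ΣQ_DR · Δt = 3661 × 1800 s = 6.590 × 10^6 m³.
Over A = 95.6 km², depth = V / A = 68.9 mm.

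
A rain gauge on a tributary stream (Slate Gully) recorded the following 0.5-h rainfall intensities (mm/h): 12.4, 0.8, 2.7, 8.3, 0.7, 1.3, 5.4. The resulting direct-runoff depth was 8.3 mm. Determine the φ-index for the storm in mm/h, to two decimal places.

Only the 3 blocks with intensity above φ contribute runoff: 12.4, 8.3, 5.4 mm/h.
Σ(I−φ)·Δt = d  ⇒  (12.4+8.3+5.4 − 3φ)·0.5 = 8.3
φ = (26.10 − 8.3/0.5) / 3 = 3.17 mm/h.

φ ≈ 3.17 mm/h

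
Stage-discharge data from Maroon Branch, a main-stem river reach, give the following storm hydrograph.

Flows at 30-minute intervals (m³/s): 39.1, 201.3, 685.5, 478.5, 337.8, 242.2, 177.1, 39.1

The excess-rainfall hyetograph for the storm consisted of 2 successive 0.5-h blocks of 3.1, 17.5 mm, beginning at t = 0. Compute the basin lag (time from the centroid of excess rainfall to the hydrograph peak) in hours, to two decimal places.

t_L ≈ 0.33 h

Centroid of excess rainfall: t_c = Σ P_i·t̄_i / ΣP_i = 0.6748 h (block centres at 0.25, 0.75 h).
Hydrograph peak occurs at t = 1 h, so basin lag t_L = 1 − 0.6748 = 0.33 h.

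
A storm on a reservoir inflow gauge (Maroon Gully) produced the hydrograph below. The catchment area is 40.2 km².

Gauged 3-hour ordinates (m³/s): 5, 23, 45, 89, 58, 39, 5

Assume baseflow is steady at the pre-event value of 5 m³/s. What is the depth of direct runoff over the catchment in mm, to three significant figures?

Direct runoff: 0.0, 18.0, 40.0, 84.0, 53.0, 34.0, 0.0 m³/s; ΣQ_DR = 229.0 m³/s.
V = ΣQ_DR · Δt = 229.0 × 10800 s = 2.473 × 10^6 m³.
Over A = 40.2 km², depth = V / A = 61.5 mm.

d ≈ 61.5 mm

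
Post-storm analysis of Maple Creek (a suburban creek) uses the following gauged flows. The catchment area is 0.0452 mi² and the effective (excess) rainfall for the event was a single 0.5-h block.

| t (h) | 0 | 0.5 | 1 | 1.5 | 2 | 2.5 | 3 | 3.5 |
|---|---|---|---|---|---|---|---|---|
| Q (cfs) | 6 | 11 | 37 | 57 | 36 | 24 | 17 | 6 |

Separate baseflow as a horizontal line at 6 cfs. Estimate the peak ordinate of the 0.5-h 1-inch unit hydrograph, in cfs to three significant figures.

U_p ≈ 20.4 cfs

Direct runoff: 0.0, 5.0, 31.0, 51.0, 30.0, 18.0, 11.0, 0.0 cfs; ΣQ_DR = 146.0 cfs, peak = 51.0 cfs.
Runoff depth d = ΣQ_DR·Δt / A = 146.0 × 1800 / (0.0452 mi²) = 2.503 in.
The 1-inch UH is the DRH scaled by (1 in)/d, so U_p = 51.0 × 1/2.503 = 20.4 cfs.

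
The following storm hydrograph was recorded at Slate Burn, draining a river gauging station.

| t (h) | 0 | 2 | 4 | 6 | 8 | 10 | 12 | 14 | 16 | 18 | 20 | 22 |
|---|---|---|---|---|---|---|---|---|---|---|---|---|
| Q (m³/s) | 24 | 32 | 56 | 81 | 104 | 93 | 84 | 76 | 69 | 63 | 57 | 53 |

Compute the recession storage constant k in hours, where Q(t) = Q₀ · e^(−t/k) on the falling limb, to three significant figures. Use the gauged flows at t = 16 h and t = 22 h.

k ≈ 22.7 h

On the falling limb, Q drops from 69 to 53 m³/s between t = 16 h and t = 22 h (Δt = 6 h).
k = −Δt / ln(Q₂/Q₁) = −6 / ln(53/69) = 22.7 h.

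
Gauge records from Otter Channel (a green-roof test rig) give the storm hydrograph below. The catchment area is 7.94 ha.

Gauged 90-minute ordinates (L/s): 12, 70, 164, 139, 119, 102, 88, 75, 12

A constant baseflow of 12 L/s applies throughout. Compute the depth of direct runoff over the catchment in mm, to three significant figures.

Direct runoff: 0.0, 58.0, 152.0, 127.0, 107.0, 90.0, 76.0, 63.0, 0.0 L/s; ΣQ_DR = 673.0 L/s.
V = ΣQ_DR · Δt = 673.0 × 5400 s = 3.634 × 10^6 L.
Over A = 7.94 ha, depth = V / A = 45.8 mm.

d ≈ 45.8 mm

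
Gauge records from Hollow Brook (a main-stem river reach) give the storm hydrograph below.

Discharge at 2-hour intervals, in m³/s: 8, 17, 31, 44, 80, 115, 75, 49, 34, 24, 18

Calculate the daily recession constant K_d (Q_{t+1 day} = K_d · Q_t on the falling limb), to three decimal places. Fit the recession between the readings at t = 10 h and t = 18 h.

Between t = 10 h and t = 18 h the flow falls from 115 to 24 m³/s over 4×2 h = 8 h.
Per-interval ratio K = (24/115)^(1/4) = 0.6759; K_d = K^(24/2) = 0.009.

K_d ≈ 0.009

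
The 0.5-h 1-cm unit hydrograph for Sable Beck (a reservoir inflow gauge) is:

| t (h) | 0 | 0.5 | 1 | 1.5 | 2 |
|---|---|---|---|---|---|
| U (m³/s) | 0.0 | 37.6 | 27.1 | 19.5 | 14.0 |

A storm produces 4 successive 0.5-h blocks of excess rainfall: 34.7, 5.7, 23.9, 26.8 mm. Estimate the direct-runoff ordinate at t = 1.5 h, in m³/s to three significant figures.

By discrete convolution, Q_j = Σ (P_i / 10 mm) · U_{j−i}.
At t = 1.5 h (j=3): Q = (34.7/10)·19.5 + (5.7/10)·27.1 + (23.9/10)·37.6 + (26.8/10)·0.0 = 173 m³/s.

Q ≈ 173 m³/s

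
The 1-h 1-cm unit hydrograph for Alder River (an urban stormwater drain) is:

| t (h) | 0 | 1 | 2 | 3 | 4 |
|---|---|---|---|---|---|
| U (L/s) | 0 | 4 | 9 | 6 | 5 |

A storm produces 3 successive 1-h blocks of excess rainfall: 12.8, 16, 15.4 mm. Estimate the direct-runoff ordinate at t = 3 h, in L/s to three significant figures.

Q ≈ 28.2 L/s

By discrete convolution, Q_j = Σ (P_i / 10 mm) · U_{j−i}.
At t = 3 h (j=3): Q = (12.8/10)·6 + (16/10)·9 + (15.4/10)·4 = 28.2 L/s.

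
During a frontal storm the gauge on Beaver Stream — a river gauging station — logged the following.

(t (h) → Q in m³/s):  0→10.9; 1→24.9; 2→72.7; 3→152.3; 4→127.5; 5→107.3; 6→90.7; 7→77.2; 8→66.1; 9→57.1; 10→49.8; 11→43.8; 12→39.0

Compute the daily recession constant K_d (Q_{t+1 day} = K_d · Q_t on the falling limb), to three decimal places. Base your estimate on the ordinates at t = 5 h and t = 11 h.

K_d ≈ 0.028

Between t = 5 h and t = 11 h the flow falls from 107.3 to 43.8 m³/s over 6×1 h = 6 h.
Per-interval ratio K = (43.8/107.3)^(1/6) = 0.8613; K_d = K^(24/1) = 0.028.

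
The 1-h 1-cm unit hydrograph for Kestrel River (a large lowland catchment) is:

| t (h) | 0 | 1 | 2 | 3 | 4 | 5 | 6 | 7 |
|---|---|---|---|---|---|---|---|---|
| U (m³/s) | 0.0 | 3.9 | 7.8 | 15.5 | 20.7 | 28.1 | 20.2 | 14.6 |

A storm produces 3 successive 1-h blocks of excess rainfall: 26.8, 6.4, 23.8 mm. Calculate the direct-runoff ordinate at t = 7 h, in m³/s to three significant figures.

Q ≈ 119 m³/s

By discrete convolution, Q_j = Σ (P_i / 10 mm) · U_{j−i}.
At t = 7 h (j=7): Q = (26.8/10)·14.6 + (6.4/10)·20.2 + (23.8/10)·28.1 = 119 m³/s.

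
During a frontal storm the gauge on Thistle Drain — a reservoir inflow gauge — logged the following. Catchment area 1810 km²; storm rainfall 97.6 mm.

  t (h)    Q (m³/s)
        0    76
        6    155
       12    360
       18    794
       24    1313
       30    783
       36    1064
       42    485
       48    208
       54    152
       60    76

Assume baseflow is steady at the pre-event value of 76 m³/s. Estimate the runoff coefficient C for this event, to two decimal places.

ΣQ_DR = 4630 m³/s; V = ΣQ_DR·Δt = 1.000 × 10^8 m³.
Runoff depth d = V / A = 55.25 mm.
C = d / P = 55.25 / 97.6 = 0.57.

C ≈ 0.57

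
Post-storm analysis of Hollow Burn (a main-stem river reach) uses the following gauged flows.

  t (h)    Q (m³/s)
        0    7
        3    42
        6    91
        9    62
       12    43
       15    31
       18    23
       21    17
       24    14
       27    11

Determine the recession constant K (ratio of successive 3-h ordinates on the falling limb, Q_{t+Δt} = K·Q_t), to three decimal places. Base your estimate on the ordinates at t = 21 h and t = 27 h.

K ≈ 0.804

Using the recession-limb readings at t = 21 h and t = 27 h: Q falls from 17 to 11 m³/s over 2 intervals.
K = (Q₂/Q₁)^(1/2) = (11/17)^(1/2) = 0.804.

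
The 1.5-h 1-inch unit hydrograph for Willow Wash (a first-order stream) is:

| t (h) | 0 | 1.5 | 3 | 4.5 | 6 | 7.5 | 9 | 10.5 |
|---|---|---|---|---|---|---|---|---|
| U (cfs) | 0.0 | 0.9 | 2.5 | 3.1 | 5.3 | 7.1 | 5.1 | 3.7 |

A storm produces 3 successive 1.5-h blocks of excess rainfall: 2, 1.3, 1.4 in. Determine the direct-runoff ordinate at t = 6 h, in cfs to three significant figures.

Q ≈ 18.1 cfs

By discrete convolution, Q_j = Σ (P_i / 1 in) · U_{j−i}.
At t = 6 h (j=4): Q = (2/1)·5.3 + (1.3/1)·3.1 + (1.4/1)·2.5 = 18.1 cfs.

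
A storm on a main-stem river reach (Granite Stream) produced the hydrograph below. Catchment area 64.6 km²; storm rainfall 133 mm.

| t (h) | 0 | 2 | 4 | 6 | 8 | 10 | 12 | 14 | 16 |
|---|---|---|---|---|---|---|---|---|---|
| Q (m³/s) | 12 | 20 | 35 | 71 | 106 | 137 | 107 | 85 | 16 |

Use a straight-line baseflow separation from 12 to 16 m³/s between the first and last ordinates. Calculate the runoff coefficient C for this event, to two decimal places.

C ≈ 0.39

ΣQ_DR = 463.0 m³/s; V = ΣQ_DR·Δt = 3.334 × 10^6 m³.
Runoff depth d = V / A = 51.60 mm.
C = d / P = 51.60 / 133 = 0.39.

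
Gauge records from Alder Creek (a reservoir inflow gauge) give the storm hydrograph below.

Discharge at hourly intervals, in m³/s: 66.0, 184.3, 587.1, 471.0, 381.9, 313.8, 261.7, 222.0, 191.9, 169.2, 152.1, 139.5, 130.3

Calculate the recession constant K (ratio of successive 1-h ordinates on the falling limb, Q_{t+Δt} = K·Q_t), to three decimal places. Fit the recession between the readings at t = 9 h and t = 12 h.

Using the recession-limb readings at t = 9 h and t = 12 h: Q falls from 169.2 to 130.3 m³/s over 3 intervals.
K = (Q₂/Q₁)^(1/3) = (130.3/169.2)^(1/3) = 0.917.

K ≈ 0.917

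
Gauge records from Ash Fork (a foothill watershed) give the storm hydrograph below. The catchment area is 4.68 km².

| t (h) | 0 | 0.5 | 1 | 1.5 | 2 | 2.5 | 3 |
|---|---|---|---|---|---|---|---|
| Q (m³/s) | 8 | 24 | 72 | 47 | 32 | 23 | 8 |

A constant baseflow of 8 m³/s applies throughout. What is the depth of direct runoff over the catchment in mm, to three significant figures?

Direct runoff: 0.0, 16.0, 64.0, 39.0, 24.0, 15.0, 0.0 m³/s; ΣQ_DR = 158.0 m³/s.
V = ΣQ_DR · Δt = 158.0 × 1800 s = 2.844 × 10^5 m³.
Over A = 4.68 km², depth = V / A = 60.8 mm.

d ≈ 60.8 mm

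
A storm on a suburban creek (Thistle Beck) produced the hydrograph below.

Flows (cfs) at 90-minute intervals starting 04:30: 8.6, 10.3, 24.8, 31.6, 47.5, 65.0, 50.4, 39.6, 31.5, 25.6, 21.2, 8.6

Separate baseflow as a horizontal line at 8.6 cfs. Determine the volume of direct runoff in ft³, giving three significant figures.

V ≈ 1.41 × 10^6 ft³

Direct-runoff ordinates (Q − Q_b): 0.0, 1.7, 16.2, 23.0, 38.9, 56.4, 41.8, 31.0, 22.9, 17.0, 12.6, 0.0 cfs.
ΣQ_DR = 261.5 cfs.
With Δt = 1.5 h = 5400 s, V = ΣQ_DR · Δt = 261.5 × 5400 = 1.41 × 10^6 ft³.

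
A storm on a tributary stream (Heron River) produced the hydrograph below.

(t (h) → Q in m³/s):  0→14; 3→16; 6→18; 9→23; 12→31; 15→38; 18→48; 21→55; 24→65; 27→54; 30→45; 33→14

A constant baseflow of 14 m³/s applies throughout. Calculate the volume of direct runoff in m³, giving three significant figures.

Direct-runoff ordinates (Q − Q_b): 0.0, 2.0, 4.0, 9.0, 17.0, 24.0, 34.0, 41.0, 51.0, 40.0, 31.0, 0.0 m³/s.
ΣQ_DR = 253.0 m³/s.
With Δt = 3 h = 10800 s, V = ΣQ_DR · Δt = 253.0 × 10800 = 2.73 × 10^6 m³.

V ≈ 2.73 × 10^6 m³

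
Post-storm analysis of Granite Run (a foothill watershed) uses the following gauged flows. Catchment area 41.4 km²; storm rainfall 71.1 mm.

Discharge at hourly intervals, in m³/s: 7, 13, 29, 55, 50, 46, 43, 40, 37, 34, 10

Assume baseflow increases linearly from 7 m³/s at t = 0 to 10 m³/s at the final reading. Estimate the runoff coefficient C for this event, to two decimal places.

ΣQ_DR = 270.5 m³/s; V = ΣQ_DR·Δt = 9.738 × 10^5 m³.
Runoff depth d = V / A = 23.52 mm.
C = d / P = 23.52 / 71.1 = 0.33.

C ≈ 0.33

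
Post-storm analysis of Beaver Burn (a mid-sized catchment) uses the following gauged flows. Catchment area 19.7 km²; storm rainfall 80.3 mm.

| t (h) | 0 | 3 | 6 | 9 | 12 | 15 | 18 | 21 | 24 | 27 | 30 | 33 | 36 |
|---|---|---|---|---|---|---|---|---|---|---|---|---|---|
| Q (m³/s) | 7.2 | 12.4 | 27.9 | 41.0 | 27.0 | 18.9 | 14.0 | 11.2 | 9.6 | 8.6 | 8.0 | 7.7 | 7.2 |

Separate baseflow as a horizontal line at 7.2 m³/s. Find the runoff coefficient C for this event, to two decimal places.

ΣQ_DR = 107.1 m³/s; V = ΣQ_DR·Δt = 1.157 × 10^6 m³.
Runoff depth d = V / A = 58.71 mm.
C = d / P = 58.71 / 80.3 = 0.73.

C ≈ 0.73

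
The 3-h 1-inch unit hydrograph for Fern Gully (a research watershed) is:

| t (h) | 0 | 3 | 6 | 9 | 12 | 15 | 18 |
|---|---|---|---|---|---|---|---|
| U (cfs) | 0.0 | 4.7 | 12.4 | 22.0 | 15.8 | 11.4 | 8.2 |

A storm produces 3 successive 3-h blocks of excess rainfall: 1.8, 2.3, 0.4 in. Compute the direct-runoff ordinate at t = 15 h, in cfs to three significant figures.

By discrete convolution, Q_j = Σ (P_i / 1 in) · U_{j−i}.
At t = 15 h (j=5): Q = (1.8/1)·11.4 + (2.3/1)·15.8 + (0.4/1)·22.0 = 65.7 cfs.

Q ≈ 65.7 cfs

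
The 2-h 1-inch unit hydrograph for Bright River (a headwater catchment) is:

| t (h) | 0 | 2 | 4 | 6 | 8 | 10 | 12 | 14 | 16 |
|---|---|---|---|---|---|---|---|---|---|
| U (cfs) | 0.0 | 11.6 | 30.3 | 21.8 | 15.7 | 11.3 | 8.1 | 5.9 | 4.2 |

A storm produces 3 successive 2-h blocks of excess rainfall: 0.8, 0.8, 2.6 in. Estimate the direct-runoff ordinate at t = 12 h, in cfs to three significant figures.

Q ≈ 56.3 cfs

By discrete convolution, Q_j = Σ (P_i / 1 in) · U_{j−i}.
At t = 12 h (j=6): Q = (0.8/1)·8.1 + (0.8/1)·11.3 + (2.6/1)·15.7 = 56.3 cfs.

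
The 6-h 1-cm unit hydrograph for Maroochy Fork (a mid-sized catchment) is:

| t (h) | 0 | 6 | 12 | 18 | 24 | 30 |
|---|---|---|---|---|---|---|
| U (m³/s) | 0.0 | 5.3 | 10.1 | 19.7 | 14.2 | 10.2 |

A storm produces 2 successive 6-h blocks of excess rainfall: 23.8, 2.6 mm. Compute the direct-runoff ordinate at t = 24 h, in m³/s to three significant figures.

Q ≈ 38.9 m³/s

By discrete convolution, Q_j = Σ (P_i / 10 mm) · U_{j−i}.
At t = 24 h (j=4): Q = (23.8/10)·14.2 + (2.6/10)·19.7 = 38.9 m³/s.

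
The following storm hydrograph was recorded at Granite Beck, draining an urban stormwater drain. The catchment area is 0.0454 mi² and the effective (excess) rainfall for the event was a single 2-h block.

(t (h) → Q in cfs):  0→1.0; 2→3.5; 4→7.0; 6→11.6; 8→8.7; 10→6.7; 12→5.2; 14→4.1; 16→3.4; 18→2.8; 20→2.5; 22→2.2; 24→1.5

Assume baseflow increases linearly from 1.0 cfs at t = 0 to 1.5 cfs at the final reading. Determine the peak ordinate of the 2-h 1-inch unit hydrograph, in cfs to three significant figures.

U_p ≈ 3.49 cfs

Direct runoff: 0.00, 2.46, 5.92, 10.47, 7.53, 5.49, 3.95, 2.81, 2.07, 1.43, 1.08, 0.74, 0.00 cfs; ΣQ_DR = 43.95 cfs, peak = 10.47 cfs.
Runoff depth d = ΣQ_DR·Δt / A = 43.95 × 7200 / (0.0454 mi²) = 3.000 in.
The 1-inch UH is the DRH scaled by (1 in)/d, so U_p = 10.47 × 1/3.000 = 3.49 cfs.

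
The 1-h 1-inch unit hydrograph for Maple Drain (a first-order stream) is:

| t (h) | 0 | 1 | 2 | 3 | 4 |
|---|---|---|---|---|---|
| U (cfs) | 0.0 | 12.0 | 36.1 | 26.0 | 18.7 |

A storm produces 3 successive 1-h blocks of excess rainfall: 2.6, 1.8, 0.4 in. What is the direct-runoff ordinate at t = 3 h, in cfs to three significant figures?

By discrete convolution, Q_j = Σ (P_i / 1 in) · U_{j−i}.
At t = 3 h (j=3): Q = (2.6/1)·26.0 + (1.8/1)·36.1 + (0.4/1)·12.0 = 137 cfs.

Q ≈ 137 cfs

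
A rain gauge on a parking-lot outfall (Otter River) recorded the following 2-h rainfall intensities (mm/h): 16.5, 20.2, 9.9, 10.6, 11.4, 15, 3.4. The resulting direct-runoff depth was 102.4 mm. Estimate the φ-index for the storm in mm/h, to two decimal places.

Only the 6 blocks with intensity above φ contribute runoff: 16.5, 20.2, 9.9, 10.6, 11.4, 15 mm/h.
Σ(I−φ)·Δt = d  ⇒  (16.5+20.2+9.9+10.6+11.4+15 − 6φ)·2 = 102.4
φ = (83.60 − 102.4/2) / 6 = 5.40 mm/h.

φ ≈ 5.40 mm/h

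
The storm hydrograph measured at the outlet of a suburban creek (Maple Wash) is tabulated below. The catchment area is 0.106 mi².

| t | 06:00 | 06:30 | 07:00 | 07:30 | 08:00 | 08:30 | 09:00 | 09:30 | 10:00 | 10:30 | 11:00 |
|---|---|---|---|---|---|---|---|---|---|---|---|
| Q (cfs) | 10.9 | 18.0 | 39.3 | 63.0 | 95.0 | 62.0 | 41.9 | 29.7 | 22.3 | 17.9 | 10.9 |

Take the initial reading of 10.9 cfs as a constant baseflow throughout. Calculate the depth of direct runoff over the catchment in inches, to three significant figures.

d ≈ 2.13 in

Direct runoff: 0.0, 7.1, 28.4, 52.1, 84.1, 51.1, 31.0, 18.8, 11.4, 7.0, 0.0 cfs; ΣQ_DR = 291.0 cfs.
V = ΣQ_DR · Δt = 291.0 × 1800 s = 5.238 × 10^5 ft³.
Over A = 0.106 mi², depth = V / A = 2.13 in.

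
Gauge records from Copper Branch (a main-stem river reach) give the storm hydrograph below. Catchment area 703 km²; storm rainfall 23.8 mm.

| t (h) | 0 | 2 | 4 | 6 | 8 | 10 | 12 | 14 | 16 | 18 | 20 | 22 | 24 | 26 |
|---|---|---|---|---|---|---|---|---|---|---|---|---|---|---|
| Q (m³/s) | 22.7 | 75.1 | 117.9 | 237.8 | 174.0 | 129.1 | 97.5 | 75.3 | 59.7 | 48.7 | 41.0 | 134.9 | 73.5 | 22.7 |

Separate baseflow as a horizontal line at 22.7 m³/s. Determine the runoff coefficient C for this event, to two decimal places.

ΣQ_DR = 992.1 m³/s; V = ΣQ_DR·Δt = 7.143 × 10^6 m³.
Runoff depth d = V / A = 10.16 mm.
C = d / P = 10.16 / 23.8 = 0.43.

C ≈ 0.43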